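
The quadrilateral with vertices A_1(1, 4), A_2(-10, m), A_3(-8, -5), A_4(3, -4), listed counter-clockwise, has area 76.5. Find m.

0

Write out the shoelace sum; only the two edges meeting at A_2 involve m:
2·Area = [(1·m − (-10)·4) + ((-10)·(-5) − (-8)·m)] + 63
       = 9·m + 153 = 153
⇒ m = 0.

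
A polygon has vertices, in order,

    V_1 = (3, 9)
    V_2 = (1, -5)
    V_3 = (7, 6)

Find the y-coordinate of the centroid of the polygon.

Apply the surveyor's formula. First the cross-terms c_i = x_i·y_{i+1} − x_{i+1}·y_i:
  -24, 41, 45  ⇒  2A = 62, A = 31.
Then Σ (y_i + y_{i+1})·c_i = 620, so ȳ = 620 / (6·31) = 10/3.

10/3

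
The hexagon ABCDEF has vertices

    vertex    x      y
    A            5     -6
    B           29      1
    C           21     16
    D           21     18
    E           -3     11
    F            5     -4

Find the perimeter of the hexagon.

|AB| = √((24)² + (7)²) = √625 = 25
|BC| = √((-8)² + (15)²) = √289 = 17
|CD| = √((0)² + (2)²) = √4 = 2
|DE| = √((-24)² + (-7)²) = √625 = 25
|EF| = √((8)² + (-15)²) = √289 = 17
|FA| = √((0)² + (-2)²) = √4 = 2
Perimeter = 25 + 17 + 2 + 25 + 17 + 2 = 88.

88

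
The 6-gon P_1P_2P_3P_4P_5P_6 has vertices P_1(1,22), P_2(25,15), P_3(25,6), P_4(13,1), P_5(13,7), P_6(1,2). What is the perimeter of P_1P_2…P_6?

86

|P_1P_2| = √((24)² + (-7)²) = √625 = 25
|P_2P_3| = √((0)² + (-9)²) = √81 = 9
|P_3P_4| = √((-12)² + (-5)²) = √169 = 13
|P_4P_5| = √((0)² + (6)²) = √36 = 6
|P_5P_6| = √((-12)² + (-5)²) = √169 = 13
|P_6P_1| = √((0)² + (20)²) = √400 = 20
Perimeter = 25 + 9 + 13 + 6 + 13 + 20 = 86.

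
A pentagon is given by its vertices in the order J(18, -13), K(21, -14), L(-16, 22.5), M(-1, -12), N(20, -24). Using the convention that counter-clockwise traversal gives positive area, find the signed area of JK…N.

Σ = (21) + (248.5) + (214.5) + (264) + (172) = 920
Signed area = Σ/2 = 460 (positive ⇒ counter-clockwise traversal).

460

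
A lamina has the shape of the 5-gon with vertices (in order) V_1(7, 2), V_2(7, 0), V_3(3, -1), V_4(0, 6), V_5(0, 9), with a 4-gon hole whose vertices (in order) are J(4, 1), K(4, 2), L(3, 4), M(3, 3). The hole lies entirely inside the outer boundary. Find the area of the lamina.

32

Outer boundary:
Apply the shoelace (surveyor's) formula: 2A = Σ (x_i·y_{i+1} − x_{i+1}·y_i), indices taken mod 5.
Cross-terms: -14, -7, 18, 0, -63  ⇒  Σ = -66
Area = |Σ|/2 = 33.
Hole:
J→K: (4)(2) − (4)(1) = 4
K→L: (4)(4) − (3)(2) = 10
L→M: (3)(3) − (3)(4) = -3
M→J: (3)(1) − (4)(3) = -9
Σ = 2
Area = |Σ|/2 = 1.
Net area = 33 − 1 = 32.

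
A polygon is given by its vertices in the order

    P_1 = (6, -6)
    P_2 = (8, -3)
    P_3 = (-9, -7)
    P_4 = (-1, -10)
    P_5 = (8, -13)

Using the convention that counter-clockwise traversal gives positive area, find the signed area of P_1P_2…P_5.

76.5

Apply Gauss's area formula: 2A = Σ (x_i·y_{i+1} − x_{i+1}·y_i), indices taken mod 5.
P_1→P_2: (6)(-3) − (8)(-6) = 30
P_2→P_3: (8)(-7) − (-9)(-3) = -83
P_3→P_4: (-9)(-10) − (-1)(-7) = 83
P_4→P_5: (-1)(-13) − (8)(-10) = 93
P_5→P_1: (8)(-6) − (6)(-13) = 30
Σ = 153
Signed area = Σ/2 = 76.5 (positive ⇒ counter-clockwise traversal).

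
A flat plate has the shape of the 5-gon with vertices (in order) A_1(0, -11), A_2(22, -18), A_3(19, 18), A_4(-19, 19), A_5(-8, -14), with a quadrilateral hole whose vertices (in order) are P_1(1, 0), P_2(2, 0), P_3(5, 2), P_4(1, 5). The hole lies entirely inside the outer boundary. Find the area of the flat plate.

1083.5

Outer boundary:
Apply Gauss's area formula: 2A = Σ (x_i·y_{i+1} − x_{i+1}·y_i), indices taken mod 5.
Cross-terms: 242, 738, 703, 418, 88  ⇒  Σ = 2189
Area = |Σ|/2 = 1094.5.
Hole:
Apply Gauss's area formula: 2A = Σ (x_i·y_{i+1} − x_{i+1}·y_i), indices taken mod 4.
Σ = (0) + (4) + (23) + (-5) = 22
Area = |Σ|/2 = 11.
Net area = 1094.5 − 11 = 1083.5.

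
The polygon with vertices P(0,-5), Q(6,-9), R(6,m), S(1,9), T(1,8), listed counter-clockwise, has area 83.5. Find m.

The doubled signed area Σ (x_i y_{i+1} − x_{i+1} y_i) is linear in m.
With m=0 it equals 132; the coefficient of m is 5 (from the two edges through R).
So 5·m + 132 = 2·83.5 = 167 ⇒ m = 7.

7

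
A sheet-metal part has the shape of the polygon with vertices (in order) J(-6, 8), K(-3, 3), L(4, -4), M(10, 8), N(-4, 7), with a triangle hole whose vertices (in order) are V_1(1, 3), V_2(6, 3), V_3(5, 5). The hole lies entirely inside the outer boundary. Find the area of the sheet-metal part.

Outer boundary:
Apply Gauss's area formula: 2A = Σ (x_i·y_{i+1} − x_{i+1}·y_i), indices taken mod 5.
Cross-terms: 6, 0, 72, 102, 10  ⇒  Σ = 190
Area = |Σ|/2 = 95.
Hole:
Apply the shoelace formula: 2A = Σ (x_i·y_{i+1} − x_{i+1}·y_i), indices taken mod 3.
Σ = (-15) + (15) + (10) = 10
Area = |Σ|/2 = 5.
Net area = 95 − 5 = 90.

90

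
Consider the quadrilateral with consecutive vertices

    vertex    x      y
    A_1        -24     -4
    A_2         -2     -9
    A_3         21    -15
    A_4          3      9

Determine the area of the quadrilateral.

432.5

Apply the shoelace formula: 2A = Σ (x_i·y_{i+1} − x_{i+1}·y_i), indices taken mod 4.
Cross-terms: 208, 219, 234, 204  ⇒  Σ = 865
Area = |Σ|/2 = 432.5.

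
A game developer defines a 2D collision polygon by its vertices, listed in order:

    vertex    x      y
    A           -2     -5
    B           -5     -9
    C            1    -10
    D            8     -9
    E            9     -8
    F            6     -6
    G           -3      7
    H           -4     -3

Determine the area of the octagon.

104.5

Cross-terms: -7, 59, 71, 17, -6, 24, 37, 14  ⇒  Σ = 209
Area = |Σ|/2 = 104.5.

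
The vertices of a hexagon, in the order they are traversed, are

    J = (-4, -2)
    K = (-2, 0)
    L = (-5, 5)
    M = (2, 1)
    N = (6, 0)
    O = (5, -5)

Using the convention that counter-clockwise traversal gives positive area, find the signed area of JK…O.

Σ = (-4) + (-10) + (-15) + (-6) + (-30) + (-30) = -95
Signed area = Σ/2 = -47.5 (negative ⇒ clockwise traversal).

-47.5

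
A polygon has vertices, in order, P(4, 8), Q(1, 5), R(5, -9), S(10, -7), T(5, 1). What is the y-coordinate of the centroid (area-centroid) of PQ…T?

-89/57

Apply Gauss's area formula. First the cross-terms c_i = x_i·y_{i+1} − x_{i+1}·y_i:
  12, -34, 55, 45, 36  ⇒  2A = 114, A = 57.
Then Σ (y_i + y_{i+1})·c_i = -534, so ȳ = -534 / (6·57) = -89/57.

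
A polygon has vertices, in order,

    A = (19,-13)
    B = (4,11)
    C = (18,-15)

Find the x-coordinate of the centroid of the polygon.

41/3

Apply the shoelace (surveyor's) formula. First the cross-terms c_i = x_i·y_{i+1} − x_{i+1}·y_i:
  261, -258, 51  ⇒  2A = 54, A = 27.
Then Σ (x_i + x_{i+1})·c_i = 2214, so x̄ = 2214 / (6·27) = 41/3.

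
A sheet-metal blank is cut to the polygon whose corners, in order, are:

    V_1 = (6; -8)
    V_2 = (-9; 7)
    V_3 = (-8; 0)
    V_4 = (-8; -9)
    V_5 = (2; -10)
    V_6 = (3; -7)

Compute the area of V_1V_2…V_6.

115

Apply Gauss's area formula: 2A = Σ (x_i·y_{i+1} − x_{i+1}·y_i), indices taken mod 6.
Σ = (-30) + (56) + (72) + (98) + (16) + (18) = 230
Area = |Σ|/2 = 115.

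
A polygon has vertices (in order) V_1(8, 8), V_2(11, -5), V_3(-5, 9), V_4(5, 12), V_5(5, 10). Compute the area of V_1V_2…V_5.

Σ = (-128) + (74) + (-105) + (-10) + (-40) = -209
Area = |Σ|/2 = 104.5.

104.5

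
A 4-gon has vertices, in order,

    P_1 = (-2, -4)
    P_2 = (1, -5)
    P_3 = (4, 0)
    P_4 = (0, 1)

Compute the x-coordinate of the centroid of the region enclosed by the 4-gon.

Apply the shoelace (surveyor's) formula. First the cross-terms c_i = x_i·y_{i+1} − x_{i+1}·y_i:
  14, 20, 4, 2  ⇒  2A = 40, A = 20.
Then Σ (x_i + x_{i+1})·c_i = 98, so x̄ = 98 / (6·20) = 49/60.

49/60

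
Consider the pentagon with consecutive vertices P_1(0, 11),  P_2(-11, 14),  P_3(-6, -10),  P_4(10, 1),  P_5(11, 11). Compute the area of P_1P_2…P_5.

Apply the shoelace formula: 2A = Σ (x_i·y_{i+1} − x_{i+1}·y_i), indices taken mod 5.
Cross-terms: 121, 194, 94, 99, 121  ⇒  Σ = 629
Area = |Σ|/2 = 314.5.

314.5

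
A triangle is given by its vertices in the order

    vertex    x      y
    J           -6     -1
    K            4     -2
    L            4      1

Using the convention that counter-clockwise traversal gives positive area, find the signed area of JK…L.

15

Apply the surveyor's formula: 2A = Σ (x_i·y_{i+1} − x_{i+1}·y_i), indices taken mod 3.
Cross-terms: 16, 12, 2  ⇒  Σ = 30
Signed area = Σ/2 = 15 (positive ⇒ counter-clockwise traversal).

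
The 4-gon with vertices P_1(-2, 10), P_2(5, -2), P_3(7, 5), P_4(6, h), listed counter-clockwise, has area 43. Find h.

7

The doubled signed area Σ (x_i y_{i+1} − x_{i+1} y_i) is linear in h.
With h=0 it equals 23; the coefficient of h is 9 (from the two edges through P_4).
So 9·h + 23 = 2·43 = 86 ⇒ h = 7.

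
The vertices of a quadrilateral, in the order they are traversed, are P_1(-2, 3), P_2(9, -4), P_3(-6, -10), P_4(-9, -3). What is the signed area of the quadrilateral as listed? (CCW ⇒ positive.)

-119

P_1→P_2: (-2)(-4) − (9)(3) = -19
P_2→P_3: (9)(-10) − (-6)(-4) = -114
P_3→P_4: (-6)(-3) − (-9)(-10) = -72
P_4→P_1: (-9)(3) − (-2)(-3) = -33
Σ = -238
Signed area = Σ/2 = -119 (negative ⇒ clockwise traversal).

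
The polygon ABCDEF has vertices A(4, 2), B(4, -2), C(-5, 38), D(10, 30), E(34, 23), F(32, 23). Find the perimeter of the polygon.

|AB| = √((0)² + (-4)²) = √16 = 4
|BC| = √((-9)² + (40)²) = √1681 = 41
|CD| = √((15)² + (-8)²) = √289 = 17
|DE| = √((24)² + (-7)²) = √625 = 25
|EF| = √((-2)² + (0)²) = √4 = 2
|FA| = √((-28)² + (-21)²) = √1225 = 35
Perimeter = 4 + 41 + 17 + 25 + 2 + 35 = 124.

124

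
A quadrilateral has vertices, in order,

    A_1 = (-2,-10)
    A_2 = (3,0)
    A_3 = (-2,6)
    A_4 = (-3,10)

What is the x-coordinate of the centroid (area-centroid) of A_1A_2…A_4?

-2/3

Apply Gauss's area formula. First the cross-terms c_i = x_i·y_{i+1} − x_{i+1}·y_i:
  30, 18, -2, 50  ⇒  2A = 96, A = 48.
Then Σ (x_i + x_{i+1})·c_i = -192, so x̄ = -192 / (6·48) = -2/3.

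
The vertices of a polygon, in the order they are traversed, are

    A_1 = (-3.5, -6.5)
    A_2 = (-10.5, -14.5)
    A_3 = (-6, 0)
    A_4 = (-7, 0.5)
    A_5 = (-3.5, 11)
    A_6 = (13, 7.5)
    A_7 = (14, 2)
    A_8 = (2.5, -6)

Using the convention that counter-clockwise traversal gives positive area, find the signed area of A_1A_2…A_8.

-278.625

Σ = (-17.5) + (-87) + (-3) + (-75.25) + (-169.25) + (-79) + (-89) + (-37.25) = -557.25
Signed area = Σ/2 = -278.625 (negative ⇒ clockwise traversal).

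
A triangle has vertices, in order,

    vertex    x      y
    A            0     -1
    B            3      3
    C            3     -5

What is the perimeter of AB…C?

18

|AB| = √((3)² + (4)²) = √25 = 5
|BC| = √((0)² + (-8)²) = √64 = 8
|CA| = √((-3)² + (4)²) = √25 = 5
Perimeter = 5 + 8 + 5 = 18.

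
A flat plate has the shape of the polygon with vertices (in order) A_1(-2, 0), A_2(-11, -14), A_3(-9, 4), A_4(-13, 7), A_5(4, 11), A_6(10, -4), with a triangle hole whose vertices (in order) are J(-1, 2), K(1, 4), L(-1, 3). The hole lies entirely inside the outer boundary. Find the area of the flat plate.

Outer boundary:
Apply the shoelace (surveyor's) formula: 2A = Σ (x_i·y_{i+1} − x_{i+1}·y_i), indices taken mod 6.
A_1→A_2: (-2)(-14) − (-11)(0) = 28
A_2→A_3: (-11)(4) − (-9)(-14) = -170
A_3→A_4: (-9)(7) − (-13)(4) = -11
A_4→A_5: (-13)(11) − (4)(7) = -171
A_5→A_6: (4)(-4) − (10)(11) = -126
A_6→A_1: (10)(0) − (-2)(-4) = -8
Σ = -458
Area = |Σ|/2 = 229.
Hole:
Cross-terms: -6, 7, 1  ⇒  Σ = 2
Area = |Σ|/2 = 1.
Net area = 229 − 1 = 228.

228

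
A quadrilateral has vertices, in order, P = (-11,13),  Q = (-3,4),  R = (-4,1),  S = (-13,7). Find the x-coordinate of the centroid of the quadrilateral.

-74/9

Apply the surveyor's formula. First the cross-terms c_i = x_i·y_{i+1} − x_{i+1}·y_i:
  -5, 13, -15, -92  ⇒  2A = -99, A = -49.5.
Then Σ (x_i + x_{i+1})·c_i = 2442, so x̄ = 2442 / (6·(-49.5)) = -74/9.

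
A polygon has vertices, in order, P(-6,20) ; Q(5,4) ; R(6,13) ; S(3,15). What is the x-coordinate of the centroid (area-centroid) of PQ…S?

Apply Gauss's area formula. First the cross-terms c_i = x_i·y_{i+1} − x_{i+1}·y_i:
  -124, 41, 51, 150  ⇒  2A = 118, A = 59.
Then Σ (x_i + x_{i+1})·c_i = 584, so x̄ = 584 / (6·59) = 292/177.

292/177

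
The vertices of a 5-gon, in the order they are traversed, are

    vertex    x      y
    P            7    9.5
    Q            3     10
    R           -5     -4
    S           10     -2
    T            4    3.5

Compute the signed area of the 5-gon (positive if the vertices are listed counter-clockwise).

93

Σ = (41.5) + (38) + (50) + (43) + (13.5) = 186
Signed area = Σ/2 = 93 (positive ⇒ counter-clockwise traversal).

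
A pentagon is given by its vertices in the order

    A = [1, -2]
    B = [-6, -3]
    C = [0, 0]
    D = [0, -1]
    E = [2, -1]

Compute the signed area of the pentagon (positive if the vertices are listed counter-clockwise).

Apply the shoelace formula: 2A = Σ (x_i·y_{i+1} − x_{i+1}·y_i), indices taken mod 5.
Σ = (-15) + (0) + (0) + (2) + (-3) = -16
Signed area = Σ/2 = -8 (negative ⇒ clockwise traversal).

-8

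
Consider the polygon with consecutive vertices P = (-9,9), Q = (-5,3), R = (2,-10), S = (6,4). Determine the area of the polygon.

Σ = (18) + (44) + (68) + (90) = 220
Area = |Σ|/2 = 110.

110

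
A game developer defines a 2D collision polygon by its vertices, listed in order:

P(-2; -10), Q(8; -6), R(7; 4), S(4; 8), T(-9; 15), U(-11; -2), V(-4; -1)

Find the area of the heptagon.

281

Σ = (92) + (74) + (40) + (132) + (183) + (3) + (38) = 562
Area = |Σ|/2 = 281.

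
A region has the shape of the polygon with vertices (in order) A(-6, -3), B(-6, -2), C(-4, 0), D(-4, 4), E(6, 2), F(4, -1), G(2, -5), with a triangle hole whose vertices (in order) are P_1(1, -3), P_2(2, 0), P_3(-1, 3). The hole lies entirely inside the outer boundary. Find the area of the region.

Outer boundary:
Cross-terms: -6, -8, -16, -32, -14, -18, -36  ⇒  Σ = -130
Area = |Σ|/2 = 65.
Hole:
Σ = (6) + (6) + (0) = 12
Area = |Σ|/2 = 6.
Net area = 65 − 6 = 59.

59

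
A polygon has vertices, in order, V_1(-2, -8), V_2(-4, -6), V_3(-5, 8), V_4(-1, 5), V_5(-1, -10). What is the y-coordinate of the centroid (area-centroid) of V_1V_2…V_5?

-19/72

Apply the shoelace formula. First the cross-terms c_i = x_i·y_{i+1} − x_{i+1}·y_i:
  -20, -62, -17, 15, -12  ⇒  2A = -96, A = -48.
Then Σ (y_i + y_{i+1})·c_i = 76, so ȳ = 76 / (6·(-48)) = -19/72.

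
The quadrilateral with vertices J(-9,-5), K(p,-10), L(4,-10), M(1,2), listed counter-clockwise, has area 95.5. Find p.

The doubled signed area Σ (x_i y_{i+1} − x_{i+1} y_i) is linear in p.
With p=0 it equals 161; the coefficient of p is -5 (from the two edges through K).
So -5·p + 161 = 2·95.5 = 191 ⇒ p = -6.

-6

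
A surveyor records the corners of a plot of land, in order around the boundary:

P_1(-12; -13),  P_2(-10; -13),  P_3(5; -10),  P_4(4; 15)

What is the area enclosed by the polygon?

Σ = (26) + (165) + (115) + (128) = 434
Area = |Σ|/2 = 217.

217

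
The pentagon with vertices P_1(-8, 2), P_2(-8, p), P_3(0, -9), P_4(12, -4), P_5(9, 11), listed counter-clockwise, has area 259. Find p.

Write out the shoelace sum; only the two edges meeting at P_2 involve p:
2·Area = [((-8)·p − (-8)·2) + ((-8)·(-9) − 0·p)] + 382
       = -8·p + 470 = 518
⇒ p = -6.

-6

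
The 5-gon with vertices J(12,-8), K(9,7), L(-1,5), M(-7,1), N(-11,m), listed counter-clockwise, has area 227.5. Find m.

The doubled signed area Σ (x_i y_{i+1} − x_{i+1} y_i) is linear in m.
With m=0 it equals 341; the coefficient of m is -19 (from the two edges through N).
So -19·m + 341 = 2·227.5 = 455 ⇒ m = -6.

-6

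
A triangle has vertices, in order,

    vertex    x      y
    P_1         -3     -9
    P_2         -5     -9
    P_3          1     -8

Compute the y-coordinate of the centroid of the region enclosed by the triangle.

-26/3

Apply Gauss's area formula. First the cross-terms c_i = x_i·y_{i+1} − x_{i+1}·y_i:
  -18, 49, -33  ⇒  2A = -2, A = -1.
Then Σ (y_i + y_{i+1})·c_i = 52, so ȳ = 52 / (6·(-1)) = -26/3.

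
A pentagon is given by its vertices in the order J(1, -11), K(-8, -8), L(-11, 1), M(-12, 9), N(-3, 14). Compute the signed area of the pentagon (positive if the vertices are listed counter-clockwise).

Σ = (-96) + (-96) + (-87) + (-141) + (19) = -401
Signed area = Σ/2 = -200.5 (negative ⇒ clockwise traversal).

-200.5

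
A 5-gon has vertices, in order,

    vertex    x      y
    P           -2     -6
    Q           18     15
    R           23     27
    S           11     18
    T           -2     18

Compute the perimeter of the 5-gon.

|PQ| = √((20)² + (21)²) = √841 = 29
|QR| = √((5)² + (12)²) = √169 = 13
|RS| = √((-12)² + (-9)²) = √225 = 15
|ST| = √((-13)² + (0)²) = √169 = 13
|TP| = √((0)² + (-24)²) = √576 = 24
Perimeter = 29 + 13 + 15 + 13 + 24 = 94.

94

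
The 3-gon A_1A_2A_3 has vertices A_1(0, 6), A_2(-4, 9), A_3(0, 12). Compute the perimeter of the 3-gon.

16

|A_1A_2| = √((-4)² + (3)²) = √25 = 5
|A_2A_3| = √((4)² + (3)²) = √25 = 5
|A_3A_1| = √((0)² + (-6)²) = √36 = 6
Perimeter = 5 + 5 + 6 = 16.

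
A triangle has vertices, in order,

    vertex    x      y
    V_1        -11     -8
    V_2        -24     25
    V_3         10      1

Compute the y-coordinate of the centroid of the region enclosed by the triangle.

6

Apply the shoelace (surveyor's) formula. First the cross-terms c_i = x_i·y_{i+1} − x_{i+1}·y_i:
  -467, -274, -69  ⇒  2A = -810, A = -405.
Then Σ (y_i + y_{i+1})·c_i = -14580, so ȳ = -14580 / (6·(-405)) = 6.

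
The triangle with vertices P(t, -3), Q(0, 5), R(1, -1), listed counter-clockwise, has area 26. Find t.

10

The doubled signed area Σ (x_i y_{i+1} − x_{i+1} y_i) is linear in t.
With t=0 it equals -8; the coefficient of t is 6 (from the two edges through P).
So 6·t + -8 = 2·26 = 52 ⇒ t = 10.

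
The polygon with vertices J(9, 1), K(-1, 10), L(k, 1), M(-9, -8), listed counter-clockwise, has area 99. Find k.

Write out the shoelace sum; only the two edges meeting at L involve k:
2·Area = [((-1)·1 − k·10) + (k·(-8) − (-9)·1)] + 154
       = -18·k + 162 = 198
⇒ k = -2.

-2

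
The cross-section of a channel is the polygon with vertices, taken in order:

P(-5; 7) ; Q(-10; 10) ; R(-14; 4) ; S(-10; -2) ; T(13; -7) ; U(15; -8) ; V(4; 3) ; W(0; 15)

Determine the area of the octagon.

248.5

Apply the shoelace formula: 2A = Σ (x_i·y_{i+1} − x_{i+1}·y_i), indices taken mod 8.
P→Q: (-5)(10) − (-10)(7) = 20
Q→R: (-10)(4) − (-14)(10) = 100
R→S: (-14)(-2) − (-10)(4) = 68
S→T: (-10)(-7) − (13)(-2) = 96
T→U: (13)(-8) − (15)(-7) = 1
U→V: (15)(3) − (4)(-8) = 77
V→W: (4)(15) − (0)(3) = 60
W→P: (0)(7) − (-5)(15) = 75
Σ = 497
Area = |Σ|/2 = 248.5.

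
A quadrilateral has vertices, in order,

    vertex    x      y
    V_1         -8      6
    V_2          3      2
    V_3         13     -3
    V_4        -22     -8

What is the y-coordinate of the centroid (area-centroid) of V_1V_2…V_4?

-45/29

Apply the shoelace formula. First the cross-terms c_i = x_i·y_{i+1} − x_{i+1}·y_i:
  -34, -35, -170, -196  ⇒  2A = -435, A = -217.5.
Then Σ (y_i + y_{i+1})·c_i = 2025, so ȳ = 2025 / (6·(-217.5)) = -45/29.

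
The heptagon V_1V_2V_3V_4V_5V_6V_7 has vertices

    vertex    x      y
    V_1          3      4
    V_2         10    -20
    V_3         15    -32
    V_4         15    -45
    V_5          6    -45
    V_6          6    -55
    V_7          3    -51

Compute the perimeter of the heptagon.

|V_1V_2| = √((7)² + (-24)²) = √625 = 25
|V_2V_3| = √((5)² + (-12)²) = √169 = 13
|V_3V_4| = √((0)² + (-13)²) = √169 = 13
|V_4V_5| = √((-9)² + (0)²) = √81 = 9
|V_5V_6| = √((0)² + (-10)²) = √100 = 10
|V_6V_7| = √((-3)² + (4)²) = √25 = 5
|V_7V_1| = √((0)² + (55)²) = √3025 = 55
Perimeter = 25 + 13 + 13 + 9 + 10 + 5 + 55 = 130.

130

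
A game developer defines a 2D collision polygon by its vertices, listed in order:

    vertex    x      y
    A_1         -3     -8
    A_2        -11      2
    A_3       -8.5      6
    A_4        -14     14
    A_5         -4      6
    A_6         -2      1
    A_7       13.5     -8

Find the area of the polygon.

163.75

Cross-terms: -94, -49, -35, -28, 8, 2.5, -132  ⇒  Σ = -327.5
Area = |Σ|/2 = 163.75.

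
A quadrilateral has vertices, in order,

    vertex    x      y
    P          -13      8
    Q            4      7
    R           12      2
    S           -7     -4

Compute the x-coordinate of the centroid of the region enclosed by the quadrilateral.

Apply Gauss's area formula. First the cross-terms c_i = x_i·y_{i+1} − x_{i+1}·y_i:
  -123, -76, -34, -108  ⇒  2A = -341, A = -170.5.
Then Σ (x_i + x_{i+1})·c_i = 1881, so x̄ = 1881 / (6·(-170.5)) = -57/31.

-57/31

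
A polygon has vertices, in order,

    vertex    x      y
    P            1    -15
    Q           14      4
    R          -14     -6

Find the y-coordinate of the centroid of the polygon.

-17/3

Apply the surveyor's formula. First the cross-terms c_i = x_i·y_{i+1} − x_{i+1}·y_i:
  214, -28, 216  ⇒  2A = 402, A = 201.
Then Σ (y_i + y_{i+1})·c_i = -6834, so ȳ = -6834 / (6·201) = -17/3.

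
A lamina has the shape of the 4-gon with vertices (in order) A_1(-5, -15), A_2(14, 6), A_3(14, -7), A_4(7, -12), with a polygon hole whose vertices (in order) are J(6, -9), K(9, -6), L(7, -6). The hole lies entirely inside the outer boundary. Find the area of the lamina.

140

Outer boundary:
Apply the shoelace (surveyor's) formula: 2A = Σ (x_i·y_{i+1} − x_{i+1}·y_i), indices taken mod 4.
Cross-terms: 180, -182, -119, -165  ⇒  Σ = -286
Area = |Σ|/2 = 143.
Hole:
Apply the shoelace (surveyor's) formula: 2A = Σ (x_i·y_{i+1} − x_{i+1}·y_i), indices taken mod 3.
Σ = (45) + (-12) + (-27) = 6
Area = |Σ|/2 = 3.
Net area = 143 − 3 = 140.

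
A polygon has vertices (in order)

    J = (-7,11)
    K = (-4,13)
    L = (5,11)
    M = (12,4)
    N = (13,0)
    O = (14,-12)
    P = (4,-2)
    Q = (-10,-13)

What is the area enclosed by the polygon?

Cross-terms: -47, -109, -112, -52, -156, 20, -72, -201  ⇒  Σ = -729
Area = |Σ|/2 = 364.5.

364.5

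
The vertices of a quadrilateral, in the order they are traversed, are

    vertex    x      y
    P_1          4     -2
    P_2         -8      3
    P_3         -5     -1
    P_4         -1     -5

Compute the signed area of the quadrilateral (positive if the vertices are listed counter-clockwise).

Apply the surveyor's formula: 2A = Σ (x_i·y_{i+1} − x_{i+1}·y_i), indices taken mod 4.
P_1→P_2: (4)(3) − (-8)(-2) = -4
P_2→P_3: (-8)(-1) − (-5)(3) = 23
P_3→P_4: (-5)(-5) − (-1)(-1) = 24
P_4→P_1: (-1)(-2) − (4)(-5) = 22
Σ = 65
Signed area = Σ/2 = 32.5 (positive ⇒ counter-clockwise traversal).

32.5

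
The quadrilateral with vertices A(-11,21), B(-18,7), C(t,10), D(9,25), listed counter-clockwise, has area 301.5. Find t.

The doubled signed area Σ (x_i y_{i+1} − x_{i+1} y_i) is linear in t.
With t=0 it equals 495; the coefficient of t is 18 (from the two edges through C).
So 18·t + 495 = 2·301.5 = 603 ⇒ t = 6.

6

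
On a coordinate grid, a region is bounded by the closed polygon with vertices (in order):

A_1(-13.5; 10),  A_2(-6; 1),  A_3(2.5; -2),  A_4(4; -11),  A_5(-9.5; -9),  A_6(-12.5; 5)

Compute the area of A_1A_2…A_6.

Apply Gauss's area formula: 2A = Σ (x_i·y_{i+1} − x_{i+1}·y_i), indices taken mod 6.
A_1→A_2: (-13.5)(1) − (-6)(10) = 46.5
A_2→A_3: (-6)(-2) − (2.5)(1) = 9.5
A_3→A_4: (2.5)(-11) − (4)(-2) = -19.5
A_4→A_5: (4)(-9) − (-9.5)(-11) = -140.5
A_5→A_6: (-9.5)(5) − (-12.5)(-9) = -160
A_6→A_1: (-12.5)(10) − (-13.5)(5) = -57.5
Σ = -321.5
Area = |Σ|/2 = 160.75.

160.75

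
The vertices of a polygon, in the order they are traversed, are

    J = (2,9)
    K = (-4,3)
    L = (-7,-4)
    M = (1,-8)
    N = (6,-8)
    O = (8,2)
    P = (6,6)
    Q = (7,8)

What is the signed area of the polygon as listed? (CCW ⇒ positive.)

172

Cross-terms: 42, 37, 60, 40, 76, 36, 6, 47  ⇒  Σ = 344
Signed area = Σ/2 = 172 (positive ⇒ counter-clockwise traversal).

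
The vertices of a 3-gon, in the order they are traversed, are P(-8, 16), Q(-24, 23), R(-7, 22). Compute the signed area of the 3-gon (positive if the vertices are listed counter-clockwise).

-51.5

Apply the shoelace formula: 2A = Σ (x_i·y_{i+1} − x_{i+1}·y_i), indices taken mod 3.
Σ = (200) + (-367) + (64) = -103
Signed area = Σ/2 = -51.5 (negative ⇒ clockwise traversal).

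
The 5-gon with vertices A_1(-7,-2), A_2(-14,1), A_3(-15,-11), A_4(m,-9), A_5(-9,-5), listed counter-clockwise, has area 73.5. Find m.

The doubled signed area Σ (x_i y_{i+1} − x_{i+1} y_i) is linear in m.
With m=0 it equals 171; the coefficient of m is 6 (from the two edges through A_4).
So 6·m + 171 = 2·73.5 = 147 ⇒ m = -4.

-4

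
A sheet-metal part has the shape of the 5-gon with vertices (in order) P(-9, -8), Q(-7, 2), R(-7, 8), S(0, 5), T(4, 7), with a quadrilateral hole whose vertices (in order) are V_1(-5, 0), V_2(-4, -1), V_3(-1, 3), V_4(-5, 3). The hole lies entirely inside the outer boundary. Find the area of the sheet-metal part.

60.5

Outer boundary:
P→Q: (-9)(2) − (-7)(-8) = -74
Q→R: (-7)(8) − (-7)(2) = -42
R→S: (-7)(5) − (0)(8) = -35
S→T: (0)(7) − (4)(5) = -20
T→P: (4)(-8) − (-9)(7) = 31
Σ = -140
Area = |Σ|/2 = 70.
Hole:
Apply Gauss's area formula: 2A = Σ (x_i·y_{i+1} − x_{i+1}·y_i), indices taken mod 4.
Cross-terms: 5, -13, 12, 15  ⇒  Σ = 19
Area = |Σ|/2 = 9.5.
Net area = 70 − 9.5 = 60.5.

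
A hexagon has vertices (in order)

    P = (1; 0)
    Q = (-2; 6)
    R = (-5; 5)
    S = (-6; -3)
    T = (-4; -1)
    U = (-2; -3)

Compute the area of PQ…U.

39

Σ = (6) + (20) + (45) + (-6) + (10) + (3) = 78
Area = |Σ|/2 = 39.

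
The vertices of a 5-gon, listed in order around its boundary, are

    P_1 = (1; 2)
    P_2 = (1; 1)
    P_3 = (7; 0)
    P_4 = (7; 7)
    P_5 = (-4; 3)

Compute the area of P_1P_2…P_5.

39.5

Apply the shoelace formula: 2A = Σ (x_i·y_{i+1} − x_{i+1}·y_i), indices taken mod 5.
P_1→P_2: (1)(1) − (1)(2) = -1
P_2→P_3: (1)(0) − (7)(1) = -7
P_3→P_4: (7)(7) − (7)(0) = 49
P_4→P_5: (7)(3) − (-4)(7) = 49
P_5→P_1: (-4)(2) − (1)(3) = -11
Σ = 79
Area = |Σ|/2 = 39.5.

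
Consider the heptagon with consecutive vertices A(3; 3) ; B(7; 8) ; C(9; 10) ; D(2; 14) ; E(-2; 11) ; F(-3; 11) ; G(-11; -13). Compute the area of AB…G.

167

Σ = (3) + (-2) + (106) + (50) + (11) + (160) + (6) = 334
Area = |Σ|/2 = 167.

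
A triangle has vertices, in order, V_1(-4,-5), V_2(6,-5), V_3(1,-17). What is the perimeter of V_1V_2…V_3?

|V_1V_2| = √((10)² + (0)²) = √100 = 10
|V_2V_3| = √((-5)² + (-12)²) = √169 = 13
|V_3V_1| = √((-5)² + (12)²) = √169 = 13
Perimeter = 10 + 13 + 13 = 36.

36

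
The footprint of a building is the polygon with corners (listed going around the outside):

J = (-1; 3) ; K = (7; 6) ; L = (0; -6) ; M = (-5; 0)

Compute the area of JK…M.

57

Apply the shoelace formula: 2A = Σ (x_i·y_{i+1} − x_{i+1}·y_i), indices taken mod 4.
Σ = (-27) + (-42) + (-30) + (-15) = -114
Area = |Σ|/2 = 57.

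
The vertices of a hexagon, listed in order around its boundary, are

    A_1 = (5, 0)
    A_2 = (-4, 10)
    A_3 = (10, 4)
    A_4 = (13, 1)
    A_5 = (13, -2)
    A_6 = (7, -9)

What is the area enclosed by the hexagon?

Cross-terms: 50, -116, -42, -39, -103, 45  ⇒  Σ = -205
Area = |Σ|/2 = 102.5.

102.5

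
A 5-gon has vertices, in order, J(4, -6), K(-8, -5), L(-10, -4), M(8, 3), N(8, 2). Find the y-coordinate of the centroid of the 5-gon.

-91/37

Apply Gauss's area formula. First the cross-terms c_i = x_i·y_{i+1} − x_{i+1}·y_i:
  -68, -18, 2, -8, -56  ⇒  2A = -148, A = -74.
Then Σ (y_i + y_{i+1})·c_i = 1092, so ȳ = 1092 / (6·(-74)) = -91/37.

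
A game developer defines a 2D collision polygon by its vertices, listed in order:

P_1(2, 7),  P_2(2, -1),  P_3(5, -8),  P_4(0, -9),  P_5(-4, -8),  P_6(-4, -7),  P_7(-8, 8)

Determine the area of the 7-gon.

136

Apply Gauss's area formula: 2A = Σ (x_i·y_{i+1} − x_{i+1}·y_i), indices taken mod 7.
Σ = (-16) + (-11) + (-45) + (-36) + (-4) + (-88) + (-72) = -272
Area = |Σ|/2 = 136.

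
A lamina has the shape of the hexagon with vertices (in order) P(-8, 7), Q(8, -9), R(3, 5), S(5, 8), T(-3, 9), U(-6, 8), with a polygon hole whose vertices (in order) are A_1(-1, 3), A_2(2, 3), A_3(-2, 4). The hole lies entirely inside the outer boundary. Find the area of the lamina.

100

Outer boundary:
Apply the shoelace (surveyor's) formula: 2A = Σ (x_i·y_{i+1} − x_{i+1}·y_i), indices taken mod 6.
Cross-terms: 16, 67, -1, 69, 30, 22  ⇒  Σ = 203
Area = |Σ|/2 = 101.5.
Hole:
Apply the surveyor's formula: 2A = Σ (x_i·y_{i+1} − x_{i+1}·y_i), indices taken mod 3.
Cross-terms: -9, 14, -2  ⇒  Σ = 3
Area = |Σ|/2 = 1.5.
Net area = 101.5 − 1.5 = 100.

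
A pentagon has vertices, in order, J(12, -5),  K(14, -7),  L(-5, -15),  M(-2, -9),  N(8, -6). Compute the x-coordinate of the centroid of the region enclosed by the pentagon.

3.984375

Apply Gauss's area formula. First the cross-terms c_i = x_i·y_{i+1} − x_{i+1}·y_i:
  -14, -245, 15, 84, 32  ⇒  2A = -128, A = -64.
Then Σ (x_i + x_{i+1})·c_i = -1530, so x̄ = -1530 / (6·(-64)) = 3.984375.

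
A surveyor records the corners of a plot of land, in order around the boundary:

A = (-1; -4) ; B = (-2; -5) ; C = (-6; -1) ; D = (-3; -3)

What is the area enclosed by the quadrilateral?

3.5

Apply the shoelace formula: 2A = Σ (x_i·y_{i+1} − x_{i+1}·y_i), indices taken mod 4.
Cross-terms: -3, -28, 15, 9  ⇒  Σ = -7
Area = |Σ|/2 = 3.5.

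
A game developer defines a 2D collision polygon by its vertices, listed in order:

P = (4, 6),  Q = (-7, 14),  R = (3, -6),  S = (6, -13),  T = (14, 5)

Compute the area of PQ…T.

P→Q: (4)(14) − (-7)(6) = 98
Q→R: (-7)(-6) − (3)(14) = 0
R→S: (3)(-13) − (6)(-6) = -3
S→T: (6)(5) − (14)(-13) = 212
T→P: (14)(6) − (4)(5) = 64
Σ = 371
Area = |Σ|/2 = 185.5.

185.5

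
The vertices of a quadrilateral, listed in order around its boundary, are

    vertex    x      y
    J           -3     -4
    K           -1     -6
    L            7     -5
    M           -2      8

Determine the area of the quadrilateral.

J→K: (-3)(-6) − (-1)(-4) = 14
K→L: (-1)(-5) − (7)(-6) = 47
L→M: (7)(8) − (-2)(-5) = 46
M→J: (-2)(-4) − (-3)(8) = 32
Σ = 139
Area = |Σ|/2 = 69.5.

69.5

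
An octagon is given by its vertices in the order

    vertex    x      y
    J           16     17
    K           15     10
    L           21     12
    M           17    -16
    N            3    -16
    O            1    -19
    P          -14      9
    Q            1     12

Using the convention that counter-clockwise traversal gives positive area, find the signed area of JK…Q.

Σ = (-95) + (-30) + (-540) + (-224) + (-41) + (-257) + (-177) + (-175) = -1539
Signed area = Σ/2 = -769.5 (negative ⇒ clockwise traversal).

-769.5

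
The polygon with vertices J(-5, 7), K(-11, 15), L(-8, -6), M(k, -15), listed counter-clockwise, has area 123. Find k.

1

The doubled signed area Σ (x_i y_{i+1} − x_{i+1} y_i) is linear in k.
With k=0 it equals 233; the coefficient of k is 13 (from the two edges through M).
So 13·k + 233 = 2·123 = 246 ⇒ k = 1.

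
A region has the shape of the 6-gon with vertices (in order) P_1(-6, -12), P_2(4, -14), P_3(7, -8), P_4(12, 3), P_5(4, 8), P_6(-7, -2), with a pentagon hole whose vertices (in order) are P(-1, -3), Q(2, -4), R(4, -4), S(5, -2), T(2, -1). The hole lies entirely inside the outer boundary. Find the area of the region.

Outer boundary:
Σ = (132) + (66) + (117) + (84) + (48) + (72) = 519
Area = |Σ|/2 = 259.5.
Hole:
Apply the surveyor's formula: 2A = Σ (x_i·y_{i+1} − x_{i+1}·y_i), indices taken mod 5.
Cross-terms: 10, 8, 12, -1, -7  ⇒  Σ = 22
Area = |Σ|/2 = 11.
Net area = 259.5 − 11 = 248.5.

248.5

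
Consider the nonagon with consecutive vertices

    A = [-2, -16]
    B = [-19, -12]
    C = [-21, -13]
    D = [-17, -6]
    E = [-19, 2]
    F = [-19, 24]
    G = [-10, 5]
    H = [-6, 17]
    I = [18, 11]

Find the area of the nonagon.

Apply the shoelace (surveyor's) formula: 2A = Σ (x_i·y_{i+1} − x_{i+1}·y_i), indices taken mod 9.
Σ = (-280) + (-5) + (-95) + (-148) + (-418) + (145) + (-140) + (-372) + (-266) = -1579
Area = |Σ|/2 = 789.5.

789.5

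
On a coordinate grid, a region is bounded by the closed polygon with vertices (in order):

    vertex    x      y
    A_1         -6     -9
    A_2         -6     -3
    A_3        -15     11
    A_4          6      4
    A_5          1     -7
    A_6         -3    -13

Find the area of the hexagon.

Apply the surveyor's formula: 2A = Σ (x_i·y_{i+1} − x_{i+1}·y_i), indices taken mod 6.
Σ = (-36) + (-111) + (-126) + (-46) + (-34) + (-51) = -404
Area = |Σ|/2 = 202.

202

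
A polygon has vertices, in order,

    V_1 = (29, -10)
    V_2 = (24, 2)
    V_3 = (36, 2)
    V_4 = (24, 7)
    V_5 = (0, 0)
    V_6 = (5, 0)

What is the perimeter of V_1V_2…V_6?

|V_1V_2| = √((-5)² + (12)²) = √169 = 13
|V_2V_3| = √((12)² + (0)²) = √144 = 12
|V_3V_4| = √((-12)² + (5)²) = √169 = 13
|V_4V_5| = √((-24)² + (-7)²) = √625 = 25
|V_5V_6| = √((5)² + (0)²) = √25 = 5
|V_6V_1| = √((24)² + (-10)²) = √676 = 26
Perimeter = 13 + 12 + 13 + 25 + 5 + 26 = 94.

94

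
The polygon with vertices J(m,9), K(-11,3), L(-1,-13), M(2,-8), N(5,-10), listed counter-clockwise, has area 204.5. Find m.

5

Write out the shoelace sum; only the two edges meeting at J involve m:
2·Area = [(5·9 − m·(-10)) + (m·3 − (-11)·9)] + 200
       = 13·m + 344 = 409
⇒ m = 5.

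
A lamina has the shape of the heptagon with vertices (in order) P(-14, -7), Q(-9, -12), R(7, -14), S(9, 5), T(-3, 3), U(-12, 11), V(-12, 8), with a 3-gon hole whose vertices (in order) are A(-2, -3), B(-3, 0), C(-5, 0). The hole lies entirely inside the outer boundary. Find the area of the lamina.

Outer boundary:
Apply the surveyor's formula: 2A = Σ (x_i·y_{i+1} − x_{i+1}·y_i), indices taken mod 7.
P→Q: (-14)(-12) − (-9)(-7) = 105
Q→R: (-9)(-14) − (7)(-12) = 210
R→S: (7)(5) − (9)(-14) = 161
S→T: (9)(3) − (-3)(5) = 42
T→U: (-3)(11) − (-12)(3) = 3
U→V: (-12)(8) − (-12)(11) = 36
V→P: (-12)(-7) − (-14)(8) = 196
Σ = 753
Area = |Σ|/2 = 376.5.
Hole:
Apply Gauss's area formula: 2A = Σ (x_i·y_{i+1} − x_{i+1}·y_i), indices taken mod 3.
Σ = (-9) + (0) + (15) = 6
Area = |Σ|/2 = 3.
Net area = 376.5 − 3 = 373.5.

373.5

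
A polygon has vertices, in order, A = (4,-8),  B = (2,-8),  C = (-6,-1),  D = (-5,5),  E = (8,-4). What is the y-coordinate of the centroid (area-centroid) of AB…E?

-374/169

Apply the shoelace (surveyor's) formula. First the cross-terms c_i = x_i·y_{i+1} − x_{i+1}·y_i:
  -16, -50, -35, -20, -48  ⇒  2A = -169, A = -84.5.
Then Σ (y_i + y_{i+1})·c_i = 1122, so ȳ = 1122 / (6·(-84.5)) = -374/169.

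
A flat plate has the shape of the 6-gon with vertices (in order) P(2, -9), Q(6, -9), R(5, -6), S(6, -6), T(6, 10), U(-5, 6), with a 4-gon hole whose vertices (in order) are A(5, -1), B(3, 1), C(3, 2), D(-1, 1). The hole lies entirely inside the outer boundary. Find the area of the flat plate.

127

Outer boundary:
Cross-terms: 36, 9, 6, 96, 86, 33  ⇒  Σ = 266
Area = |Σ|/2 = 133.
Hole:
A→B: (5)(1) − (3)(-1) = 8
B→C: (3)(2) − (3)(1) = 3
C→D: (3)(1) − (-1)(2) = 5
D→A: (-1)(-1) − (5)(1) = -4
Σ = 12
Area = |Σ|/2 = 6.
Net area = 133 − 6 = 127.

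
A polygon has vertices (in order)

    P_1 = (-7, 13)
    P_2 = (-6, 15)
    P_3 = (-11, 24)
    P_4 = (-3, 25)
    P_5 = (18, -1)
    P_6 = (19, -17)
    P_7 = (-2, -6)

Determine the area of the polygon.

Apply the shoelace formula: 2A = Σ (x_i·y_{i+1} − x_{i+1}·y_i), indices taken mod 7.
Σ = (-27) + (21) + (-203) + (-447) + (-287) + (-148) + (-68) = -1159
Area = |Σ|/2 = 579.5.

579.5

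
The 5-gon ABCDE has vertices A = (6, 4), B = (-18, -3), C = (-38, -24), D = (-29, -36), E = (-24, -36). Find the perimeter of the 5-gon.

124

|AB| = √((-24)² + (-7)²) = √625 = 25
|BC| = √((-20)² + (-21)²) = √841 = 29
|CD| = √((9)² + (-12)²) = √225 = 15
|DE| = √((5)² + (0)²) = √25 = 5
|EA| = √((30)² + (40)²) = √2500 = 50
Perimeter = 25 + 29 + 15 + 5 + 50 = 124.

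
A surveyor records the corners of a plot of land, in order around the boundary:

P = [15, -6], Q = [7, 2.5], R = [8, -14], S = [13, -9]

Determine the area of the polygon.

64.25

Σ = (79.5) + (-118) + (110) + (57) = 128.5
Area = |Σ|/2 = 64.25.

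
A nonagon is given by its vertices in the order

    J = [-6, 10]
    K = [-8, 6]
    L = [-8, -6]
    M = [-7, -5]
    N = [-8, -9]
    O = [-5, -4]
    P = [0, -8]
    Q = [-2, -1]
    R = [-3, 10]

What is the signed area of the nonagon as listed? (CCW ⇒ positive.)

89.5

Apply Gauss's area formula: 2A = Σ (x_i·y_{i+1} − x_{i+1}·y_i), indices taken mod 9.
Cross-terms: 44, 96, -2, 23, -13, 40, -16, -23, 30  ⇒  Σ = 179
Signed area = Σ/2 = 89.5 (positive ⇒ counter-clockwise traversal).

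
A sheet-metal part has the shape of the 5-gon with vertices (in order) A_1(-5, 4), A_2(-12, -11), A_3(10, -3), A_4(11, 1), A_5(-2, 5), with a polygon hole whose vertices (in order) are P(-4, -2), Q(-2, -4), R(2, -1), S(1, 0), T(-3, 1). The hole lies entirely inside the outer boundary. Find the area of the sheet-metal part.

Outer boundary:
Σ = (103) + (146) + (43) + (57) + (17) = 366
Area = |Σ|/2 = 183.
Hole:
Apply Gauss's area formula: 2A = Σ (x_i·y_{i+1} − x_{i+1}·y_i), indices taken mod 5.
Σ = (12) + (10) + (1) + (1) + (10) = 34
Area = |Σ|/2 = 17.
Net area = 183 − 17 = 166.

166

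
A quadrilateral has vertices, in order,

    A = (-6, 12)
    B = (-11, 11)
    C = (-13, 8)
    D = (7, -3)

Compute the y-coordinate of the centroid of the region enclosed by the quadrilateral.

Apply the shoelace formula. First the cross-terms c_i = x_i·y_{i+1} − x_{i+1}·y_i:
  66, 55, -17, 66  ⇒  2A = 170, A = 85.
Then Σ (y_i + y_{i+1})·c_i = 3072, so ȳ = 3072 / (6·85) = 512/85.

512/85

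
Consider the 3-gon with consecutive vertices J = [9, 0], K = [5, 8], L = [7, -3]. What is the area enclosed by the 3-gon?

14

Apply the shoelace formula: 2A = Σ (x_i·y_{i+1} − x_{i+1}·y_i), indices taken mod 3.
Σ = (72) + (-71) + (27) = 28
Area = |Σ|/2 = 14.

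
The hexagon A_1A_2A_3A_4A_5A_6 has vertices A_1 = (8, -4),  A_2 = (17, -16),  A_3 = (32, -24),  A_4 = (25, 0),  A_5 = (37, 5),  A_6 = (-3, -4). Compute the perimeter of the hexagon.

|A_1A_2| = √((9)² + (-12)²) = √225 = 15
|A_2A_3| = √((15)² + (-8)²) = √289 = 17
|A_3A_4| = √((-7)² + (24)²) = √625 = 25
|A_4A_5| = √((12)² + (5)²) = √169 = 13
|A_5A_6| = √((-40)² + (-9)²) = √1681 = 41
|A_6A_1| = √((11)² + (0)²) = √121 = 11
Perimeter = 15 + 17 + 25 + 13 + 41 + 11 = 122.

122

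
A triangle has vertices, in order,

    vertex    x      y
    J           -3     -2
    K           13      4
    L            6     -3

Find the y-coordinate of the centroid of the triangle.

-1/3

Apply the surveyor's formula. First the cross-terms c_i = x_i·y_{i+1} − x_{i+1}·y_i:
  14, -63, -21  ⇒  2A = -70, A = -35.
Then Σ (y_i + y_{i+1})·c_i = 70, so ȳ = 70 / (6·(-35)) = -1/3.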